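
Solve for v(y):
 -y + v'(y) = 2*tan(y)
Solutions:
 v(y) = C1 + y^2/2 - 2*log(cos(y))


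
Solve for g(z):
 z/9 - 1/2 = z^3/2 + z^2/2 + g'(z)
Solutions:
 g(z) = C1 - z^4/8 - z^3/6 + z^2/18 - z/2


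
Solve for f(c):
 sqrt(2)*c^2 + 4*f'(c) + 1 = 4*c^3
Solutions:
 f(c) = C1 + c^4/4 - sqrt(2)*c^3/12 - c/4


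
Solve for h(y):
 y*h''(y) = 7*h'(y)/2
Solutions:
 h(y) = C1 + C2*y^(9/2)


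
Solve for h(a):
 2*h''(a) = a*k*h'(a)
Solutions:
 h(a) = Piecewise((-sqrt(pi)*C1*erf(a*sqrt(-k)/2)/sqrt(-k) - C2, (k > 0) | (k < 0)), (-C1*a - C2, True))


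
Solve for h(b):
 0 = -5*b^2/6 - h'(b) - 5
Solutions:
 h(b) = C1 - 5*b^3/18 - 5*b


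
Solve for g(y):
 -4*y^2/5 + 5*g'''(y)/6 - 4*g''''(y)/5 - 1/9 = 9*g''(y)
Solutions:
 g(y) = C1 + C2*y - y^4/135 - 2*y^3/729 + 317*y^2/328050 + (C3*sin(sqrt(25295)*y/48) + C4*cos(sqrt(25295)*y/48))*exp(25*y/48)


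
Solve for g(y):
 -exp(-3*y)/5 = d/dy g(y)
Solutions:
 g(y) = C1 + exp(-3*y)/15


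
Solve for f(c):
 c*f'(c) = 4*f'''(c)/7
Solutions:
 f(c) = C1 + Integral(C2*airyai(14^(1/3)*c/2) + C3*airybi(14^(1/3)*c/2), c)


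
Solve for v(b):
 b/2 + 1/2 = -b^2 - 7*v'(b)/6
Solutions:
 v(b) = C1 - 2*b^3/7 - 3*b^2/14 - 3*b/7


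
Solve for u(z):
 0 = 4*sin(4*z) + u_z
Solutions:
 u(z) = C1 + cos(4*z)


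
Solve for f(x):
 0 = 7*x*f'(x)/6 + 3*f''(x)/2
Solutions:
 f(x) = C1 + C2*erf(sqrt(14)*x/6)


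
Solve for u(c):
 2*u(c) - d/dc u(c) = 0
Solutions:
 u(c) = C1*exp(2*c)


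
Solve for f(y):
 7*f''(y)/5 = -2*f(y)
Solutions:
 f(y) = C1*sin(sqrt(70)*y/7) + C2*cos(sqrt(70)*y/7)


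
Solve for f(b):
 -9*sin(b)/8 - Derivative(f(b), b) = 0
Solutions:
 f(b) = C1 + 9*cos(b)/8


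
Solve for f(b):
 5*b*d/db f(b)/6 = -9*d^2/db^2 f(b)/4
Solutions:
 f(b) = C1 + C2*erf(sqrt(15)*b/9)


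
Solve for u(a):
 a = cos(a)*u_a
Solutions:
 u(a) = C1 + Integral(a/cos(a), a)


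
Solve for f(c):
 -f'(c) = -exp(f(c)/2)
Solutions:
 f(c) = 2*log(-1/(C1 + c)) + 2*log(2)


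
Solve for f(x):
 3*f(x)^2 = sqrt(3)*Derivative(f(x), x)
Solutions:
 f(x) = -1/(C1 + sqrt(3)*x)


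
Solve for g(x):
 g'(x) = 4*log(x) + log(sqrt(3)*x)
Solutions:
 g(x) = C1 + 5*x*log(x) - 5*x + x*log(3)/2


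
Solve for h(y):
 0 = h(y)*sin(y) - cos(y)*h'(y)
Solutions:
 h(y) = C1/cos(y)


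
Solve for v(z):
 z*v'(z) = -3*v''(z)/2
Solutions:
 v(z) = C1 + C2*erf(sqrt(3)*z/3)


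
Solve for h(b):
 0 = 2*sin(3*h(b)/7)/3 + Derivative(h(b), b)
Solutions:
 2*b/3 + 7*log(cos(3*h(b)/7) - 1)/6 - 7*log(cos(3*h(b)/7) + 1)/6 = C1


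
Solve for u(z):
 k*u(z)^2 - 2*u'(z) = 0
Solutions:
 u(z) = -2/(C1 + k*z)


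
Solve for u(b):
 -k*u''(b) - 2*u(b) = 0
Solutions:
 u(b) = C1*exp(-sqrt(2)*b*sqrt(-1/k)) + C2*exp(sqrt(2)*b*sqrt(-1/k))


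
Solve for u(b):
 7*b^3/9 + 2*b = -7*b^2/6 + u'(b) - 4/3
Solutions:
 u(b) = C1 + 7*b^4/36 + 7*b^3/18 + b^2 + 4*b/3


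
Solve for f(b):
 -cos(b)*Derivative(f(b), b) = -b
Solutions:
 f(b) = C1 + Integral(b/cos(b), b)


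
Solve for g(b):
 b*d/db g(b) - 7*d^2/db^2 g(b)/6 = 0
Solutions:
 g(b) = C1 + C2*erfi(sqrt(21)*b/7)


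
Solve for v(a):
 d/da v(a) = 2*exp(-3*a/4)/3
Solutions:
 v(a) = C1 - 8*exp(-3*a/4)/9


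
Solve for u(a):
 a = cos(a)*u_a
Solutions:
 u(a) = C1 + Integral(a/cos(a), a)


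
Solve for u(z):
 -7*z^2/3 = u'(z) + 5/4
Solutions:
 u(z) = C1 - 7*z^3/9 - 5*z/4


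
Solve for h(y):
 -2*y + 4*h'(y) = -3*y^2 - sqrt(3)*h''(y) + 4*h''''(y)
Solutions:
 h(y) = C1 + C2*exp(-y*(3^(5/6)/(sqrt(144 - sqrt(3)) + 12)^(1/3) + 3^(2/3)*(sqrt(144 - sqrt(3)) + 12)^(1/3))/12)*sin(y*(-3^(1/6)*(sqrt(144 - sqrt(3)) + 12)^(1/3) + 3^(1/3)/(sqrt(144 - sqrt(3)) + 12)^(1/3))/4) + C3*exp(-y*(3^(5/6)/(sqrt(144 - sqrt(3)) + 12)^(1/3) + 3^(2/3)*(sqrt(144 - sqrt(3)) + 12)^(1/3))/12)*cos(y*(-3^(1/6)*(sqrt(144 - sqrt(3)) + 12)^(1/3) + 3^(1/3)/(sqrt(144 - sqrt(3)) + 12)^(1/3))/4) + C4*exp(y*(3^(5/6)/(sqrt(144 - sqrt(3)) + 12)^(1/3) + 3^(2/3)*(sqrt(144 - sqrt(3)) + 12)^(1/3))/6) - y^3/4 + y^2/4 + 3*sqrt(3)*y^2/16 - 9*y/32 - sqrt(3)*y/8


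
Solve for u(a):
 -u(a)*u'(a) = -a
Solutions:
 u(a) = -sqrt(C1 + a^2)
 u(a) = sqrt(C1 + a^2)


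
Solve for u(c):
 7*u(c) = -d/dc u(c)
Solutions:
 u(c) = C1*exp(-7*c)


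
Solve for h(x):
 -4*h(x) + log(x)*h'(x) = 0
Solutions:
 h(x) = C1*exp(4*li(x))


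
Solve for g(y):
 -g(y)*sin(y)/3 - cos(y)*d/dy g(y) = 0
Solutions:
 g(y) = C1*cos(y)^(1/3)


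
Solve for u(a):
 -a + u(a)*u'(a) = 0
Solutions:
 u(a) = -sqrt(C1 + a^2)
 u(a) = sqrt(C1 + a^2)


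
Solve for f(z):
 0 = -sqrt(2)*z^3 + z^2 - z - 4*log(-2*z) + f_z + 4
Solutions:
 f(z) = C1 + sqrt(2)*z^4/4 - z^3/3 + z^2/2 + 4*z*log(-z) + 4*z*(-2 + log(2))


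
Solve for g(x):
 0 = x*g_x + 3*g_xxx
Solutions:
 g(x) = C1 + Integral(C2*airyai(-3^(2/3)*x/3) + C3*airybi(-3^(2/3)*x/3), x)


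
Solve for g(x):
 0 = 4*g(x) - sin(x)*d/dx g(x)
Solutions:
 g(x) = C1*(cos(x)^2 - 2*cos(x) + 1)/(cos(x)^2 + 2*cos(x) + 1)


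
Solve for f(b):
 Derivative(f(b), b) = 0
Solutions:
 f(b) = C1


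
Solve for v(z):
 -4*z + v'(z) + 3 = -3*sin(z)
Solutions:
 v(z) = C1 + 2*z^2 - 3*z + 3*cos(z)


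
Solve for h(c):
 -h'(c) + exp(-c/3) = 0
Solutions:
 h(c) = C1 - 3*exp(-c/3)


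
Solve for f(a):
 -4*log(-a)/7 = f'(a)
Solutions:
 f(a) = C1 - 4*a*log(-a)/7 + 4*a/7


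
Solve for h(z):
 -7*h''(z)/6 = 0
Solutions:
 h(z) = C1 + C2*z


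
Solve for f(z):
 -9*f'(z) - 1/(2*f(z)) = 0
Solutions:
 f(z) = -sqrt(C1 - z)/3
 f(z) = sqrt(C1 - z)/3


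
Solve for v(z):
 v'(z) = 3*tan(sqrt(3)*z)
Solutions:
 v(z) = C1 - sqrt(3)*log(cos(sqrt(3)*z))


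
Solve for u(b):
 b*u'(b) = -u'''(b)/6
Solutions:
 u(b) = C1 + Integral(C2*airyai(-6^(1/3)*b) + C3*airybi(-6^(1/3)*b), b)


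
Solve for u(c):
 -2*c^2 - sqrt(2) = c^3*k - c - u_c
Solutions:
 u(c) = C1 + c^4*k/4 + 2*c^3/3 - c^2/2 + sqrt(2)*c


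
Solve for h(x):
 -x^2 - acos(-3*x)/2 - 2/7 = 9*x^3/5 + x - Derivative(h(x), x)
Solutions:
 h(x) = C1 + 9*x^4/20 + x^3/3 + x^2/2 + x*acos(-3*x)/2 + 2*x/7 + sqrt(1 - 9*x^2)/6


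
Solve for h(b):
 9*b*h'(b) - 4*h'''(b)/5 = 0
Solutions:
 h(b) = C1 + Integral(C2*airyai(90^(1/3)*b/2) + C3*airybi(90^(1/3)*b/2), b)


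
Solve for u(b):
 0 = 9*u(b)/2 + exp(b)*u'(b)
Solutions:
 u(b) = C1*exp(9*exp(-b)/2)


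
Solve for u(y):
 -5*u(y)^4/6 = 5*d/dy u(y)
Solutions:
 u(y) = 2^(1/3)*(1/(C1 + y))^(1/3)
 u(y) = 2^(1/3)*(-1 - sqrt(3)*I)*(1/(C1 + y))^(1/3)/2
 u(y) = 2^(1/3)*(-1 + sqrt(3)*I)*(1/(C1 + y))^(1/3)/2


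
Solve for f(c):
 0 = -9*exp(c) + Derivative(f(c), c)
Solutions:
 f(c) = C1 + 9*exp(c)


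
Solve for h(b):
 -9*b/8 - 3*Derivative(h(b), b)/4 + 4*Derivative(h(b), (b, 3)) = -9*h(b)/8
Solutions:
 h(b) = C3*exp(-3*b/4) + b + (C1*sin(sqrt(15)*b/8) + C2*cos(sqrt(15)*b/8))*exp(3*b/8) + 2/3


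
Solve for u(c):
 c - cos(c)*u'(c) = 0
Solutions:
 u(c) = C1 + Integral(c/cos(c), c)


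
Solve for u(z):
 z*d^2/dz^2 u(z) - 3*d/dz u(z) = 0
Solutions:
 u(z) = C1 + C2*z^4


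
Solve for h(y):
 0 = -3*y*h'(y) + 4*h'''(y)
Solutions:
 h(y) = C1 + Integral(C2*airyai(6^(1/3)*y/2) + C3*airybi(6^(1/3)*y/2), y)


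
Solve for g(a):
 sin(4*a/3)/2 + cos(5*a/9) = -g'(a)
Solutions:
 g(a) = C1 - 9*sin(5*a/9)/5 + 3*cos(4*a/3)/8


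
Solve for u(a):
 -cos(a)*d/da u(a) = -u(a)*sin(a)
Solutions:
 u(a) = C1/cos(a)


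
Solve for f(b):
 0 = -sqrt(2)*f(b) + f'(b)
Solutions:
 f(b) = C1*exp(sqrt(2)*b)


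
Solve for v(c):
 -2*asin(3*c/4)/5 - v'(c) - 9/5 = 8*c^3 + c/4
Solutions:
 v(c) = C1 - 2*c^4 - c^2/8 - 2*c*asin(3*c/4)/5 - 9*c/5 - 2*sqrt(16 - 9*c^2)/15


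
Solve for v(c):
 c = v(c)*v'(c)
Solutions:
 v(c) = -sqrt(C1 + c^2)
 v(c) = sqrt(C1 + c^2)


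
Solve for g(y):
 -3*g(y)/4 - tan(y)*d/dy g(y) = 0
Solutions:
 g(y) = C1/sin(y)^(3/4)


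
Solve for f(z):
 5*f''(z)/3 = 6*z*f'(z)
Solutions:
 f(z) = C1 + C2*erfi(3*sqrt(5)*z/5)


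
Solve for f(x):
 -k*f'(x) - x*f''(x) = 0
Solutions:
 f(x) = C1 + x^(1 - re(k))*(C2*sin(log(x)*Abs(im(k))) + C3*cos(log(x)*im(k)))


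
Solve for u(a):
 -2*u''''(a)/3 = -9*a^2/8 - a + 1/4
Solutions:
 u(a) = C1 + C2*a + C3*a^2 + C4*a^3 + 3*a^6/640 + a^5/80 - a^4/64


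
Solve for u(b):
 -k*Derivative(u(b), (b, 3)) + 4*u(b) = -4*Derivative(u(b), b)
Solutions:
 u(b) = C1*exp(b*(6^(1/3)*(sqrt(3)*sqrt((27 - 16/k)/k^2) - 9/k)^(1/3)/6 - 2^(1/3)*3^(5/6)*I*(sqrt(3)*sqrt((27 - 16/k)/k^2) - 9/k)^(1/3)/6 - 8/(k*(-6^(1/3) + 2^(1/3)*3^(5/6)*I)*(sqrt(3)*sqrt((27 - 16/k)/k^2) - 9/k)^(1/3)))) + C2*exp(b*(6^(1/3)*(sqrt(3)*sqrt((27 - 16/k)/k^2) - 9/k)^(1/3)/6 + 2^(1/3)*3^(5/6)*I*(sqrt(3)*sqrt((27 - 16/k)/k^2) - 9/k)^(1/3)/6 + 8/(k*(6^(1/3) + 2^(1/3)*3^(5/6)*I)*(sqrt(3)*sqrt((27 - 16/k)/k^2) - 9/k)^(1/3)))) + C3*exp(-6^(1/3)*b*((sqrt(3)*sqrt((27 - 16/k)/k^2) - 9/k)^(1/3) + 2*6^(1/3)/(k*(sqrt(3)*sqrt((27 - 16/k)/k^2) - 9/k)^(1/3)))/3)


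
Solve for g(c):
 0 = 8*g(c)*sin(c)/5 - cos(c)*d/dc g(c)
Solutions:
 g(c) = C1/cos(c)^(8/5)


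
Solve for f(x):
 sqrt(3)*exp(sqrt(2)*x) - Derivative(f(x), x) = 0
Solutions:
 f(x) = C1 + sqrt(6)*exp(sqrt(2)*x)/2


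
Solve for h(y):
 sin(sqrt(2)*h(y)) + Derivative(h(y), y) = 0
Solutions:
 h(y) = sqrt(2)*(pi - acos((-exp(2*sqrt(2)*C1) - exp(2*sqrt(2)*y))/(exp(2*sqrt(2)*C1) - exp(2*sqrt(2)*y)))/2)
 h(y) = sqrt(2)*acos((-exp(2*sqrt(2)*C1) - exp(2*sqrt(2)*y))/(exp(2*sqrt(2)*C1) - exp(2*sqrt(2)*y)))/2


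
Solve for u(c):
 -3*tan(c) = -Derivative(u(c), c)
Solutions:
 u(c) = C1 - 3*log(cos(c))


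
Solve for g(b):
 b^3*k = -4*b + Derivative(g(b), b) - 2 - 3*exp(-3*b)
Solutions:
 g(b) = C1 + b^4*k/4 + 2*b^2 + 2*b - exp(-3*b)


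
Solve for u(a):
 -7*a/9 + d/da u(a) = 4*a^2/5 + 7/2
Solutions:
 u(a) = C1 + 4*a^3/15 + 7*a^2/18 + 7*a/2


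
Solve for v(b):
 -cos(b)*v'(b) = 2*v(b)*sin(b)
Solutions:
 v(b) = C1*cos(b)^2


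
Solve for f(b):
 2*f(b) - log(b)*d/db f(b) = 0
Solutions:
 f(b) = C1*exp(2*li(b))


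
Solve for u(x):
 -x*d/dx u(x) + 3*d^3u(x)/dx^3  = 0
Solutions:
 u(x) = C1 + Integral(C2*airyai(3^(2/3)*x/3) + C3*airybi(3^(2/3)*x/3), x)


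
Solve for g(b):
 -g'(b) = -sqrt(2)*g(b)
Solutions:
 g(b) = C1*exp(sqrt(2)*b)


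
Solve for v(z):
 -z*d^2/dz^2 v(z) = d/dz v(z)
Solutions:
 v(z) = C1 + C2*log(z)


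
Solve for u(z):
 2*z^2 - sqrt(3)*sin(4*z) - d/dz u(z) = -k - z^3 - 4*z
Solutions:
 u(z) = C1 + k*z + z^4/4 + 2*z^3/3 + 2*z^2 + sqrt(3)*cos(4*z)/4


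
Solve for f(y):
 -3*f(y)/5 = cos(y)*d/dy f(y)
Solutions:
 f(y) = C1*(sin(y) - 1)^(3/10)/(sin(y) + 1)^(3/10)


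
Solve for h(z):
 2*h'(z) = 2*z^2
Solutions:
 h(z) = C1 + z^3/3


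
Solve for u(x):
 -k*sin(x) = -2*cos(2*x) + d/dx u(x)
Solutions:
 u(x) = C1 + k*cos(x) + sin(2*x)


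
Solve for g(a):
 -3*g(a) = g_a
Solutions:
 g(a) = C1*exp(-3*a)


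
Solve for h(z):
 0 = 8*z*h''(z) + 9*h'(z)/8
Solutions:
 h(z) = C1 + C2*z^(55/64)


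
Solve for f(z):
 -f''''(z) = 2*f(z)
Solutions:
 f(z) = (C1*sin(2^(3/4)*z/2) + C2*cos(2^(3/4)*z/2))*exp(-2^(3/4)*z/2) + (C3*sin(2^(3/4)*z/2) + C4*cos(2^(3/4)*z/2))*exp(2^(3/4)*z/2)


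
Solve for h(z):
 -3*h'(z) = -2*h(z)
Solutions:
 h(z) = C1*exp(2*z/3)


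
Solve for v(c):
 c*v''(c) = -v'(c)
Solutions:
 v(c) = C1 + C2*log(c)


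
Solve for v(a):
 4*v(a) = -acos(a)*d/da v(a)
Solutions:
 v(a) = C1*exp(-4*Integral(1/acos(a), a))


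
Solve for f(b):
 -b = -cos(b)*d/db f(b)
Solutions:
 f(b) = C1 + Integral(b/cos(b), b)


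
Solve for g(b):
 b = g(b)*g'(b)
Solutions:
 g(b) = -sqrt(C1 + b^2)
 g(b) = sqrt(C1 + b^2)


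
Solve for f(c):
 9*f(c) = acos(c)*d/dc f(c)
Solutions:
 f(c) = C1*exp(9*Integral(1/acos(c), c))


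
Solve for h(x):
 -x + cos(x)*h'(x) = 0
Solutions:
 h(x) = C1 + Integral(x/cos(x), x)


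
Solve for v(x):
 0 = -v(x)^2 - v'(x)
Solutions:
 v(x) = 1/(C1 + x)


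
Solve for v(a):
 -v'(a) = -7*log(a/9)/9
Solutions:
 v(a) = C1 + 7*a*log(a)/9 - 14*a*log(3)/9 - 7*a/9


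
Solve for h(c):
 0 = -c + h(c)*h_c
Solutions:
 h(c) = -sqrt(C1 + c^2)
 h(c) = sqrt(C1 + c^2)


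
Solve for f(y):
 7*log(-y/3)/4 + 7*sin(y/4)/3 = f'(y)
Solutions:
 f(y) = C1 + 7*y*log(-y)/4 - 7*y*log(3)/4 - 7*y/4 - 28*cos(y/4)/3


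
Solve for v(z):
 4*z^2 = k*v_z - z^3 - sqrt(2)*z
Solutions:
 v(z) = C1 + z^4/(4*k) + 4*z^3/(3*k) + sqrt(2)*z^2/(2*k)


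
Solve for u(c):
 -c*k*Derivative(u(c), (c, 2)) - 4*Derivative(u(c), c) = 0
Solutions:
 u(c) = C1 + c^(((re(k) - 4)*re(k) + im(k)^2)/(re(k)^2 + im(k)^2))*(C2*sin(4*log(c)*Abs(im(k))/(re(k)^2 + im(k)^2)) + C3*cos(4*log(c)*im(k)/(re(k)^2 + im(k)^2)))


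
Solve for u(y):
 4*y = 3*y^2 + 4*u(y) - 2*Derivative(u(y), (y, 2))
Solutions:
 u(y) = C1*exp(-sqrt(2)*y) + C2*exp(sqrt(2)*y) - 3*y^2/4 + y - 3/4


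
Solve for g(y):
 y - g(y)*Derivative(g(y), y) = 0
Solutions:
 g(y) = -sqrt(C1 + y^2)
 g(y) = sqrt(C1 + y^2)


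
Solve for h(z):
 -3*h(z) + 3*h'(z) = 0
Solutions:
 h(z) = C1*exp(z)


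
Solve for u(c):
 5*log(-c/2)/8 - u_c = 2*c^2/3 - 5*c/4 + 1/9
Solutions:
 u(c) = C1 - 2*c^3/9 + 5*c^2/8 + 5*c*log(-c)/8 + c*(-53 - 45*log(2))/72


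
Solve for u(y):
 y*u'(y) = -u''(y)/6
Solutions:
 u(y) = C1 + C2*erf(sqrt(3)*y)


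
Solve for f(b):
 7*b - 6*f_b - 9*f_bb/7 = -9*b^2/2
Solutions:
 f(b) = C1 + C2*exp(-14*b/3) + b^3/4 + 71*b^2/168 - 71*b/392


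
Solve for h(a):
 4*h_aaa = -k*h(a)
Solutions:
 h(a) = C1*exp(2^(1/3)*a*(-k)^(1/3)/2) + C2*exp(2^(1/3)*a*(-k)^(1/3)*(-1 + sqrt(3)*I)/4) + C3*exp(-2^(1/3)*a*(-k)^(1/3)*(1 + sqrt(3)*I)/4)


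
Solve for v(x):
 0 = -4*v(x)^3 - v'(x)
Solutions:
 v(x) = -sqrt(2)*sqrt(-1/(C1 - 4*x))/2
 v(x) = sqrt(2)*sqrt(-1/(C1 - 4*x))/2


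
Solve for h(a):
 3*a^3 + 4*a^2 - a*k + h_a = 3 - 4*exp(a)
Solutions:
 h(a) = C1 - 3*a^4/4 - 4*a^3/3 + a^2*k/2 + 3*a - 4*exp(a)


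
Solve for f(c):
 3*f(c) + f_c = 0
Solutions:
 f(c) = C1*exp(-3*c)


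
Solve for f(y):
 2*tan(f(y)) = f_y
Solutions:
 f(y) = pi - asin(C1*exp(2*y))
 f(y) = asin(C1*exp(2*y))


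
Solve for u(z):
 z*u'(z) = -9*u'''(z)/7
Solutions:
 u(z) = C1 + Integral(C2*airyai(-21^(1/3)*z/3) + C3*airybi(-21^(1/3)*z/3), z)


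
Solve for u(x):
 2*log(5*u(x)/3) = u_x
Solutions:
 Integral(1/(-log(_y) - log(5) + log(3)), (_y, u(x)))/2 = C1 - x


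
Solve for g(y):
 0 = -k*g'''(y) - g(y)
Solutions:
 g(y) = C1*exp(y*(-1/k)^(1/3)) + C2*exp(y*(-1/k)^(1/3)*(-1 + sqrt(3)*I)/2) + C3*exp(-y*(-1/k)^(1/3)*(1 + sqrt(3)*I)/2)


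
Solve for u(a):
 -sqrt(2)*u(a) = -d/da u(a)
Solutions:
 u(a) = C1*exp(sqrt(2)*a)


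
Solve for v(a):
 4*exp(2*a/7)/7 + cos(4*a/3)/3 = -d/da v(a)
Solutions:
 v(a) = C1 - 2*exp(2*a/7) - sin(4*a/3)/4


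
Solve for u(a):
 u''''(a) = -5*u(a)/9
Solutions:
 u(a) = (C1*sin(5^(1/4)*sqrt(6)*a/6) + C2*cos(5^(1/4)*sqrt(6)*a/6))*exp(-5^(1/4)*sqrt(6)*a/6) + (C3*sin(5^(1/4)*sqrt(6)*a/6) + C4*cos(5^(1/4)*sqrt(6)*a/6))*exp(5^(1/4)*sqrt(6)*a/6)


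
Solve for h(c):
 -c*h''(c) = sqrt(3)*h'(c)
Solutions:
 h(c) = C1 + C2*c^(1 - sqrt(3))


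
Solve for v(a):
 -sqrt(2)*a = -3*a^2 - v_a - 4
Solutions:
 v(a) = C1 - a^3 + sqrt(2)*a^2/2 - 4*a


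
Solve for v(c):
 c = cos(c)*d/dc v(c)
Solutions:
 v(c) = C1 + Integral(c/cos(c), c)


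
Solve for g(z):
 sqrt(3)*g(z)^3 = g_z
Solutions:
 g(z) = -sqrt(2)*sqrt(-1/(C1 + sqrt(3)*z))/2
 g(z) = sqrt(2)*sqrt(-1/(C1 + sqrt(3)*z))/2


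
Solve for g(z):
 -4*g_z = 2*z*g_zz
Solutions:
 g(z) = C1 + C2/z


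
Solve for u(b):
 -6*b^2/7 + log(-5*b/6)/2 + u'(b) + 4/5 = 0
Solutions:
 u(b) = C1 + 2*b^3/7 - b*log(-b)/2 + b*(-5*log(5) - 3 + 5*log(6))/10


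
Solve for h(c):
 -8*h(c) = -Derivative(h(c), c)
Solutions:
 h(c) = C1*exp(8*c)


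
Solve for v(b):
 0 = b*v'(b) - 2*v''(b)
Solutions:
 v(b) = C1 + C2*erfi(b/2)


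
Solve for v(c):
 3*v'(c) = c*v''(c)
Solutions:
 v(c) = C1 + C2*c^4


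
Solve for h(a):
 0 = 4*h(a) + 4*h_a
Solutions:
 h(a) = C1*exp(-a)


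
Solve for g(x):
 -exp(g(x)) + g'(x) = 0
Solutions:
 g(x) = log(-1/(C1 + x))


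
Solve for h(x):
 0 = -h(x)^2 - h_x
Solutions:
 h(x) = 1/(C1 + x)


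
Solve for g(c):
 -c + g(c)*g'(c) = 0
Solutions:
 g(c) = -sqrt(C1 + c^2)
 g(c) = sqrt(C1 + c^2)


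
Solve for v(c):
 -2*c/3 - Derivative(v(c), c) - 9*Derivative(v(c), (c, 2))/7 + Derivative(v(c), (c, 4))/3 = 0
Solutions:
 v(c) = C1 + C2*exp(-c*(6*3^(2/3)*98^(1/3)/(sqrt(133) + 49)^(1/3) + 84^(1/3)*(sqrt(133) + 49)^(1/3))/28)*sin(3^(1/6)*c*(-28^(1/3)*3^(2/3)*(sqrt(133) + 49)^(1/3) + 18*98^(1/3)/(sqrt(133) + 49)^(1/3))/28) + C3*exp(-c*(6*3^(2/3)*98^(1/3)/(sqrt(133) + 49)^(1/3) + 84^(1/3)*(sqrt(133) + 49)^(1/3))/28)*cos(3^(1/6)*c*(-28^(1/3)*3^(2/3)*(sqrt(133) + 49)^(1/3) + 18*98^(1/3)/(sqrt(133) + 49)^(1/3))/28) + C4*exp(c*(6*3^(2/3)*98^(1/3)/(sqrt(133) + 49)^(1/3) + 84^(1/3)*(sqrt(133) + 49)^(1/3))/14) - c^2/3 + 6*c/7


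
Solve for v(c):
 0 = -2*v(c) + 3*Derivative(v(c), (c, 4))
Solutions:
 v(c) = C1*exp(-2^(1/4)*3^(3/4)*c/3) + C2*exp(2^(1/4)*3^(3/4)*c/3) + C3*sin(2^(1/4)*3^(3/4)*c/3) + C4*cos(2^(1/4)*3^(3/4)*c/3)


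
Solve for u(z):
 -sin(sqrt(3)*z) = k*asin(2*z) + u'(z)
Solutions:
 u(z) = C1 - k*(z*asin(2*z) + sqrt(1 - 4*z^2)/2) + sqrt(3)*cos(sqrt(3)*z)/3


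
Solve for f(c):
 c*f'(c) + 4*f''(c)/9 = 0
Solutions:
 f(c) = C1 + C2*erf(3*sqrt(2)*c/4)


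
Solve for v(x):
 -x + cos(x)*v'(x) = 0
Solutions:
 v(x) = C1 + Integral(x/cos(x), x)


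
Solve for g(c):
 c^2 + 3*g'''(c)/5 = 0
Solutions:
 g(c) = C1 + C2*c + C3*c^2 - c^5/36


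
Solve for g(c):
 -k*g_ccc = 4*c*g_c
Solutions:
 g(c) = C1 + Integral(C2*airyai(2^(2/3)*c*(-1/k)^(1/3)) + C3*airybi(2^(2/3)*c*(-1/k)^(1/3)), c)


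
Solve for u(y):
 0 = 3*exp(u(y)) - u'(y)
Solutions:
 u(y) = log(-1/(C1 + 3*y))


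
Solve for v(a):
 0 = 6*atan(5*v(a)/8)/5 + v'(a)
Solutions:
 Integral(1/atan(5*_y/8), (_y, v(a))) = C1 - 6*a/5


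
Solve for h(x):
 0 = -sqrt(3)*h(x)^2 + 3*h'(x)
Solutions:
 h(x) = -3/(C1 + sqrt(3)*x)


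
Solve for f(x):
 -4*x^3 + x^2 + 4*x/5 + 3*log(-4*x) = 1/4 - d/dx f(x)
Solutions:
 f(x) = C1 + x^4 - x^3/3 - 2*x^2/5 - 3*x*log(-x) + x*(13/4 - 6*log(2))


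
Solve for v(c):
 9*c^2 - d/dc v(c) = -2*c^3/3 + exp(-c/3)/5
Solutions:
 v(c) = C1 + c^4/6 + 3*c^3 + 3*exp(-c/3)/5


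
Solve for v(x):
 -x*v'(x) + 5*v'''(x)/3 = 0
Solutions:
 v(x) = C1 + Integral(C2*airyai(3^(1/3)*5^(2/3)*x/5) + C3*airybi(3^(1/3)*5^(2/3)*x/5), x)


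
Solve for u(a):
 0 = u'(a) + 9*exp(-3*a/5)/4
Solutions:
 u(a) = C1 + 15*exp(-3*a/5)/4


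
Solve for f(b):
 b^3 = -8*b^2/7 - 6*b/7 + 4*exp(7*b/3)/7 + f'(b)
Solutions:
 f(b) = C1 + b^4/4 + 8*b^3/21 + 3*b^2/7 - 12*exp(7*b/3)/49


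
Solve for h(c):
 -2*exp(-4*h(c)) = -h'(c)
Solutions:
 h(c) = log(-I*(C1 + 8*c)^(1/4))
 h(c) = log(I*(C1 + 8*c)^(1/4))
 h(c) = log(-(C1 + 8*c)^(1/4))
 h(c) = log(C1 + 8*c)/4


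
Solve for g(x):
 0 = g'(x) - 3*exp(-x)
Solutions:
 g(x) = C1 - 3*exp(-x)


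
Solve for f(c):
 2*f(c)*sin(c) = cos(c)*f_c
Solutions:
 f(c) = C1/cos(c)^2


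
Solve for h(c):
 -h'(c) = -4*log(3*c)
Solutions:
 h(c) = C1 + 4*c*log(c) - 4*c + c*log(81)


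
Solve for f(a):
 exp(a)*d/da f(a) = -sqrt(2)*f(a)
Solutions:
 f(a) = C1*exp(sqrt(2)*exp(-a))


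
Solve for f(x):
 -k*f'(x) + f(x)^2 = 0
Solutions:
 f(x) = -k/(C1*k + x)


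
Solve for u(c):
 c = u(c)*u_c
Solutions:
 u(c) = -sqrt(C1 + c^2)
 u(c) = sqrt(C1 + c^2)


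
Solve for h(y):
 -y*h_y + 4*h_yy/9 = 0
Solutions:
 h(y) = C1 + C2*erfi(3*sqrt(2)*y/4)


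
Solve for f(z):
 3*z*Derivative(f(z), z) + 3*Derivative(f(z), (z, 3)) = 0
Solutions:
 f(z) = C1 + Integral(C2*airyai(-z) + C3*airybi(-z), z)


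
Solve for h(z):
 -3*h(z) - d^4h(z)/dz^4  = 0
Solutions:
 h(z) = (C1*sin(sqrt(2)*3^(1/4)*z/2) + C2*cos(sqrt(2)*3^(1/4)*z/2))*exp(-sqrt(2)*3^(1/4)*z/2) + (C3*sin(sqrt(2)*3^(1/4)*z/2) + C4*cos(sqrt(2)*3^(1/4)*z/2))*exp(sqrt(2)*3^(1/4)*z/2)


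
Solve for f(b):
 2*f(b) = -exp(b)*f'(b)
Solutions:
 f(b) = C1*exp(2*exp(-b))


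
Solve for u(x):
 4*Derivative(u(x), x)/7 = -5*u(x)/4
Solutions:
 u(x) = C1*exp(-35*x/16)


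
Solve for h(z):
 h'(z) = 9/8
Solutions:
 h(z) = C1 + 9*z/8


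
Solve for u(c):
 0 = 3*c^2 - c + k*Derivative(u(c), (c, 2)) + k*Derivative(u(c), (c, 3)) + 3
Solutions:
 u(c) = C1 + C2*c + C3*exp(-c) - c^4/(4*k) + 7*c^3/(6*k) - 5*c^2/k


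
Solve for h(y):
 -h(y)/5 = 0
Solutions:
 h(y) = 0


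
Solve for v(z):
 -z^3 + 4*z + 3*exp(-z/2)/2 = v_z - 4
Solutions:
 v(z) = C1 - z^4/4 + 2*z^2 + 4*z - 3*exp(-z/2)


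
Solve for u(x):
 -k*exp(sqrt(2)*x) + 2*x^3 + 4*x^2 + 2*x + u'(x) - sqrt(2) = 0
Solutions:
 u(x) = C1 + sqrt(2)*k*exp(sqrt(2)*x)/2 - x^4/2 - 4*x^3/3 - x^2 + sqrt(2)*x


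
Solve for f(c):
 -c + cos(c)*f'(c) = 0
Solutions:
 f(c) = C1 + Integral(c/cos(c), c)


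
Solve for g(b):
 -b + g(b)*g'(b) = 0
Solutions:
 g(b) = -sqrt(C1 + b^2)
 g(b) = sqrt(C1 + b^2)


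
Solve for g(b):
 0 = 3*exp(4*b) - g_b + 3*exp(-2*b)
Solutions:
 g(b) = C1 + 3*exp(4*b)/4 - 3*exp(-2*b)/2


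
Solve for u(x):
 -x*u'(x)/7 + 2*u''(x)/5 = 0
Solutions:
 u(x) = C1 + C2*erfi(sqrt(35)*x/14)


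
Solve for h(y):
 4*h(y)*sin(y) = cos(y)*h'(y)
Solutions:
 h(y) = C1/cos(y)^4


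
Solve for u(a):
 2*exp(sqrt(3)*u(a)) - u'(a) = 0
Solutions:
 u(a) = sqrt(3)*(2*log(-1/(C1 + 2*a)) - log(3))/6


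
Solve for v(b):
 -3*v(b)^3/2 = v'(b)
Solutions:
 v(b) = -sqrt(-1/(C1 - 3*b))
 v(b) = sqrt(-1/(C1 - 3*b))


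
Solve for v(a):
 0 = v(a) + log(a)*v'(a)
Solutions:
 v(a) = C1*exp(-li(a))


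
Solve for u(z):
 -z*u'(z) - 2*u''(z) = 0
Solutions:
 u(z) = C1 + C2*erf(z/2)


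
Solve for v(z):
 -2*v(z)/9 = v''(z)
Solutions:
 v(z) = C1*sin(sqrt(2)*z/3) + C2*cos(sqrt(2)*z/3)


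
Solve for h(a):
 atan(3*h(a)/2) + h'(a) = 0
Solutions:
 Integral(1/atan(3*_y/2), (_y, h(a))) = C1 - a


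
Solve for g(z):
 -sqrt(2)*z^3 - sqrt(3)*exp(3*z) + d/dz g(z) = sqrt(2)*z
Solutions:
 g(z) = C1 + sqrt(2)*z^4/4 + sqrt(2)*z^2/2 + sqrt(3)*exp(3*z)/3


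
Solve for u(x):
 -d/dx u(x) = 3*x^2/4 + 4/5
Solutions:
 u(x) = C1 - x^3/4 - 4*x/5


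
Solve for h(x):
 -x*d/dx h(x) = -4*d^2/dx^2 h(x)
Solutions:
 h(x) = C1 + C2*erfi(sqrt(2)*x/4)


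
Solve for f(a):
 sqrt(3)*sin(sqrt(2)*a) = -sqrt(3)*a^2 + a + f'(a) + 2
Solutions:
 f(a) = C1 + sqrt(3)*a^3/3 - a^2/2 - 2*a - sqrt(6)*cos(sqrt(2)*a)/2


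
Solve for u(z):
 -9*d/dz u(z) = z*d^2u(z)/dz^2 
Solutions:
 u(z) = C1 + C2/z^8


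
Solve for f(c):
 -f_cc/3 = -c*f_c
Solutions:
 f(c) = C1 + C2*erfi(sqrt(6)*c/2)


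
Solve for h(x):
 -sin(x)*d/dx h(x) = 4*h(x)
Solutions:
 h(x) = C1*(cos(x)^2 + 2*cos(x) + 1)/(cos(x)^2 - 2*cos(x) + 1)


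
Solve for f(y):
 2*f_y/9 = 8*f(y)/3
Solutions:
 f(y) = C1*exp(12*y)


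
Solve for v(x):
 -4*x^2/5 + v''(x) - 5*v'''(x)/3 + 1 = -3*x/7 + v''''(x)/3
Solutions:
 v(x) = C1 + C2*x + C3*exp(x*(-5 + sqrt(37))/2) + C4*exp(-x*(5 + sqrt(37))/2) + x^4/15 + 47*x^3/126 + 514*x^2/315


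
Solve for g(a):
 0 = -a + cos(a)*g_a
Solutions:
 g(a) = C1 + Integral(a/cos(a), a)


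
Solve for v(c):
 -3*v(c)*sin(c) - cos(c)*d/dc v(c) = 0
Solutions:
 v(c) = C1*cos(c)^3


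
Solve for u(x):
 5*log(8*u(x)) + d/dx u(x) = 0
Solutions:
 Integral(1/(log(_y) + 3*log(2)), (_y, u(x)))/5 = C1 - x


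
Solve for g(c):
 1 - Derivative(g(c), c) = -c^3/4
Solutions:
 g(c) = C1 + c^4/16 + c


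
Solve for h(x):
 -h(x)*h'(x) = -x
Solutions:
 h(x) = -sqrt(C1 + x^2)
 h(x) = sqrt(C1 + x^2)


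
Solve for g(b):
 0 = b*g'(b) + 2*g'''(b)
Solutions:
 g(b) = C1 + Integral(C2*airyai(-2^(2/3)*b/2) + C3*airybi(-2^(2/3)*b/2), b)


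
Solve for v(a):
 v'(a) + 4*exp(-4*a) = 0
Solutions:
 v(a) = C1 + exp(-4*a)


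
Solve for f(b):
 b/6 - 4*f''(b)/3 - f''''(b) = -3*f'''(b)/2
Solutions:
 f(b) = C1 + C2*b + b^3/48 + 9*b^2/128 + (C3*sin(sqrt(111)*b/12) + C4*cos(sqrt(111)*b/12))*exp(3*b/4)


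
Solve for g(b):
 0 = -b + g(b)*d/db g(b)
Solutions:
 g(b) = -sqrt(C1 + b^2)
 g(b) = sqrt(C1 + b^2)


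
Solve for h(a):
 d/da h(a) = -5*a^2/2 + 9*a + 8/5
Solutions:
 h(a) = C1 - 5*a^3/6 + 9*a^2/2 + 8*a/5


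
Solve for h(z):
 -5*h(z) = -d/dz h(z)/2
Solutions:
 h(z) = C1*exp(10*z)


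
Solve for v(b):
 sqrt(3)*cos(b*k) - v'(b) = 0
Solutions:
 v(b) = C1 + sqrt(3)*sin(b*k)/k


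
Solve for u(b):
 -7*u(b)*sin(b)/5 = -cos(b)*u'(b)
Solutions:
 u(b) = C1/cos(b)^(7/5)


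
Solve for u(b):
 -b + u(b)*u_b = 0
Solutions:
 u(b) = -sqrt(C1 + b^2)
 u(b) = sqrt(C1 + b^2)


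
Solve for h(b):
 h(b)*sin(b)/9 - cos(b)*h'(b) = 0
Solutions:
 h(b) = C1/cos(b)^(1/9)


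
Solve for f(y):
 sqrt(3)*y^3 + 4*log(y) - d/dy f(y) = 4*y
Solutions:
 f(y) = C1 + sqrt(3)*y^4/4 - 2*y^2 + 4*y*log(y) - 4*y


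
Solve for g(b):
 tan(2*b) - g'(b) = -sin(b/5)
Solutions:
 g(b) = C1 - log(cos(2*b))/2 - 5*cos(b/5)


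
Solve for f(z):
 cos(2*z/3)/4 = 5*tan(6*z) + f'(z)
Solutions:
 f(z) = C1 + 5*log(cos(6*z))/6 + 3*sin(2*z/3)/8


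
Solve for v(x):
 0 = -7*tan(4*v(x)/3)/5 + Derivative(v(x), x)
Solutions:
 v(x) = -3*asin(C1*exp(28*x/15))/4 + 3*pi/4
 v(x) = 3*asin(C1*exp(28*x/15))/4


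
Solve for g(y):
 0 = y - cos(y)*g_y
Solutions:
 g(y) = C1 + Integral(y/cos(y), y)


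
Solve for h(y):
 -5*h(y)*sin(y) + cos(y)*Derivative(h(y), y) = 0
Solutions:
 h(y) = C1/cos(y)^5


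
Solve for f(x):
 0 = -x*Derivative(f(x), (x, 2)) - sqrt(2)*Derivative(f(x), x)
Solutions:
 f(x) = C1 + C2*x^(1 - sqrt(2))


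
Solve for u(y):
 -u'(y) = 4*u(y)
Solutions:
 u(y) = C1*exp(-4*y)


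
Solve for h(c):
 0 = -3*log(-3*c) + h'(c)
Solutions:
 h(c) = C1 + 3*c*log(-c) + 3*c*(-1 + log(3))


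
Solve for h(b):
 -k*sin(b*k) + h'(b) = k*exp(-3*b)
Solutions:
 h(b) = C1 - k*exp(-3*b)/3 - cos(b*k)


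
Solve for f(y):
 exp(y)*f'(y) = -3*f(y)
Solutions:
 f(y) = C1*exp(3*exp(-y))


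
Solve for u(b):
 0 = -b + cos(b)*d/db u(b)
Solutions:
 u(b) = C1 + Integral(b/cos(b), b)


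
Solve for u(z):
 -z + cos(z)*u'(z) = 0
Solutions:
 u(z) = C1 + Integral(z/cos(z), z)


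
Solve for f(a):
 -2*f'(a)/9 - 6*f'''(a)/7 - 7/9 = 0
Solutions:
 f(a) = C1 + C2*sin(sqrt(21)*a/9) + C3*cos(sqrt(21)*a/9) - 7*a/2


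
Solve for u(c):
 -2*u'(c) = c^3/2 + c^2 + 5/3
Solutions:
 u(c) = C1 - c^4/16 - c^3/6 - 5*c/6


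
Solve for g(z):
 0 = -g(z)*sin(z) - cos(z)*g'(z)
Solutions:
 g(z) = C1*cos(z)


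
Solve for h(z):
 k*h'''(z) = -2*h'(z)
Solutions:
 h(z) = C1 + C2*exp(-sqrt(2)*z*sqrt(-1/k)) + C3*exp(sqrt(2)*z*sqrt(-1/k))


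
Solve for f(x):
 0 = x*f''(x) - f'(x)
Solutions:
 f(x) = C1 + C2*x^2


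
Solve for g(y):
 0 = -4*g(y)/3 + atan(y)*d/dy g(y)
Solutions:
 g(y) = C1*exp(4*Integral(1/atan(y), y)/3)


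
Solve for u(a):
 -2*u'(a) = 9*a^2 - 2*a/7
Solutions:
 u(a) = C1 - 3*a^3/2 + a^2/14


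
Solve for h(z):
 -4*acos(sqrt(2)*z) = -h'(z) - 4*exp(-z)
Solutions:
 h(z) = C1 + 4*z*acos(sqrt(2)*z) - 2*sqrt(2)*sqrt(1 - 2*z^2) + 4*exp(-z)


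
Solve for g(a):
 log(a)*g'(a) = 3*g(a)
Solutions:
 g(a) = C1*exp(3*li(a))


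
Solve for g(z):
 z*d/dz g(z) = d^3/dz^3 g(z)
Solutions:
 g(z) = C1 + Integral(C2*airyai(z) + C3*airybi(z), z)


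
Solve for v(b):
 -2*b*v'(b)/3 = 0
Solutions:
 v(b) = C1


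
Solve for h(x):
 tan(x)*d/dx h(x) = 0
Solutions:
 h(x) = C1


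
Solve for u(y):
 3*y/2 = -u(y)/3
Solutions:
 u(y) = -9*y/2


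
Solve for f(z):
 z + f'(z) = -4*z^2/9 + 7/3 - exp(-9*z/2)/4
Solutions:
 f(z) = C1 - 4*z^3/27 - z^2/2 + 7*z/3 + exp(-9*z/2)/18


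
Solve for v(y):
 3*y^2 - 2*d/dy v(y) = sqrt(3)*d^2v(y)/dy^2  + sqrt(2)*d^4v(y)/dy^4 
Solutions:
 v(y) = C1 + C2*exp(y*(-6^(5/6)/(3*sqrt(2) + sqrt(sqrt(6) + 18))^(1/3) + 6^(2/3)*(3*sqrt(2) + sqrt(sqrt(6) + 18))^(1/3))/12)*sin(y*(2^(5/6)*3^(1/3)/(3*sqrt(2) + sqrt(sqrt(6) + 18))^(1/3) + 2^(2/3)*3^(1/6)*(3*sqrt(2) + sqrt(sqrt(6) + 18))^(1/3))/4) + C3*exp(y*(-6^(5/6)/(3*sqrt(2) + sqrt(sqrt(6) + 18))^(1/3) + 6^(2/3)*(3*sqrt(2) + sqrt(sqrt(6) + 18))^(1/3))/12)*cos(y*(2^(5/6)*3^(1/3)/(3*sqrt(2) + sqrt(sqrt(6) + 18))^(1/3) + 2^(2/3)*3^(1/6)*(3*sqrt(2) + sqrt(sqrt(6) + 18))^(1/3))/4) + C4*exp(-y*(-6^(5/6)/(3*sqrt(2) + sqrt(sqrt(6) + 18))^(1/3) + 6^(2/3)*(3*sqrt(2) + sqrt(sqrt(6) + 18))^(1/3))/6) + y^3/2 - 3*sqrt(3)*y^2/4 + 9*y/4


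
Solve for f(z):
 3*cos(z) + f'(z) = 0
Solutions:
 f(z) = C1 - 3*sin(z)


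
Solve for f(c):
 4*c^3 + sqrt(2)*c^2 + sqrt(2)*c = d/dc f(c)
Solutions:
 f(c) = C1 + c^4 + sqrt(2)*c^3/3 + sqrt(2)*c^2/2


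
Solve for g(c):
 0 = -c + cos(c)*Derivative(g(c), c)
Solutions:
 g(c) = C1 + Integral(c/cos(c), c)


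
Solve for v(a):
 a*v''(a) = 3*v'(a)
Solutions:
 v(a) = C1 + C2*a^4


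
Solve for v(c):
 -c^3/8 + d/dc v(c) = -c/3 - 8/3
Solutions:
 v(c) = C1 + c^4/32 - c^2/6 - 8*c/3


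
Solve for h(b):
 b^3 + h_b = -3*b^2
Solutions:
 h(b) = C1 - b^4/4 - b^3


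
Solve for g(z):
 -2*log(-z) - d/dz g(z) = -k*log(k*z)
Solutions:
 g(z) = C1 + z*(k - 2)*log(-z) + z*(k*log(-k) - k + 2)


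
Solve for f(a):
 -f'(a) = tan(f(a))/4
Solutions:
 f(a) = pi - asin(C1*exp(-a/4))
 f(a) = asin(C1*exp(-a/4))


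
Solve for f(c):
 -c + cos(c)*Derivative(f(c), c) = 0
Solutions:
 f(c) = C1 + Integral(c/cos(c), c)


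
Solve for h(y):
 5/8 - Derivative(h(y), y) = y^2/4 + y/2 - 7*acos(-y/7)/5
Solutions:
 h(y) = C1 - y^3/12 - y^2/4 + 7*y*acos(-y/7)/5 + 5*y/8 + 7*sqrt(49 - y^2)/5


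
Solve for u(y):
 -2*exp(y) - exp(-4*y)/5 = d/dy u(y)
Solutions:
 u(y) = C1 - 2*exp(y) + exp(-4*y)/20


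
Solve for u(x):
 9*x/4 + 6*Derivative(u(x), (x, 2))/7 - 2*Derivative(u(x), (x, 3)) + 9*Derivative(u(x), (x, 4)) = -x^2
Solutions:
 u(x) = C1 + C2*x - 7*x^4/72 - 581*x^3/432 + 1225*x^2/432 + (C3*sin(sqrt(329)*x/63) + C4*cos(sqrt(329)*x/63))*exp(x/9)


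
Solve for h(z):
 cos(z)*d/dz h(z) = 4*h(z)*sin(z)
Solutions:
 h(z) = C1/cos(z)^4


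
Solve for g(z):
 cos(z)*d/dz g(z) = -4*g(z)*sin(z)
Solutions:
 g(z) = C1*cos(z)^4


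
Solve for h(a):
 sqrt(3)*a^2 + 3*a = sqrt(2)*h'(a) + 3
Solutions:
 h(a) = C1 + sqrt(6)*a^3/6 + 3*sqrt(2)*a^2/4 - 3*sqrt(2)*a/2


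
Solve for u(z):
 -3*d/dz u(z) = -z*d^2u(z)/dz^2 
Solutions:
 u(z) = C1 + C2*z^4


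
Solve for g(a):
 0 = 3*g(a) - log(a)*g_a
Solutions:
 g(a) = C1*exp(3*li(a))


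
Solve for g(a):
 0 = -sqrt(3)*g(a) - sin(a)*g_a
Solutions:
 g(a) = C1*(cos(a) + 1)^(sqrt(3)/2)/(cos(a) - 1)^(sqrt(3)/2)


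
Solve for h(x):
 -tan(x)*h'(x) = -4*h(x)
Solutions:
 h(x) = C1*sin(x)^4


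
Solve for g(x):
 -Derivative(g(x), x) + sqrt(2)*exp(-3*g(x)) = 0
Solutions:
 g(x) = log(C1 + 3*sqrt(2)*x)/3
 g(x) = log((-3^(1/3) - 3^(5/6)*I)*(C1 + sqrt(2)*x)^(1/3)/2)
 g(x) = log((-3^(1/3) + 3^(5/6)*I)*(C1 + sqrt(2)*x)^(1/3)/2)


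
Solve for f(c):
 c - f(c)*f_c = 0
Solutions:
 f(c) = -sqrt(C1 + c^2)
 f(c) = sqrt(C1 + c^2)


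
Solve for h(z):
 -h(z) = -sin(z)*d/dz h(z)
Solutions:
 h(z) = C1*sqrt(cos(z) - 1)/sqrt(cos(z) + 1)


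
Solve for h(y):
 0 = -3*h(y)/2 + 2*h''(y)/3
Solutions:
 h(y) = C1*exp(-3*y/2) + C2*exp(3*y/2)


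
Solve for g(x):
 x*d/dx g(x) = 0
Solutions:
 g(x) = C1


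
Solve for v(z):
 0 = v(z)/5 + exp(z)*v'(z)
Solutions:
 v(z) = C1*exp(exp(-z)/5)


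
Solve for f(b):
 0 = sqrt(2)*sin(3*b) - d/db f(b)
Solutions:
 f(b) = C1 - sqrt(2)*cos(3*b)/3


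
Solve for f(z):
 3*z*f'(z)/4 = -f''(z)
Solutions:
 f(z) = C1 + C2*erf(sqrt(6)*z/4)


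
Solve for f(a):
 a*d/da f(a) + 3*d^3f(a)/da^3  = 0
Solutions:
 f(a) = C1 + Integral(C2*airyai(-3^(2/3)*a/3) + C3*airybi(-3^(2/3)*a/3), a)


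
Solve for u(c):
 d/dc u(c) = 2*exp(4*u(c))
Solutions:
 u(c) = log(-(-1/(C1 + 8*c))^(1/4))
 u(c) = log(-1/(C1 + 8*c))/4
 u(c) = log(-I*(-1/(C1 + 8*c))^(1/4))
 u(c) = log(I*(-1/(C1 + 8*c))^(1/4))


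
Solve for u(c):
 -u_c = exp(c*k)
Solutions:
 u(c) = C1 - exp(c*k)/k


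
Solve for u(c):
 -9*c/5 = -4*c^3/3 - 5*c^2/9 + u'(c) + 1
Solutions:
 u(c) = C1 + c^4/3 + 5*c^3/27 - 9*c^2/10 - c


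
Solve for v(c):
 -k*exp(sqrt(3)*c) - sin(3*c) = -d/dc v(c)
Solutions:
 v(c) = C1 + sqrt(3)*k*exp(sqrt(3)*c)/3 - cos(3*c)/3


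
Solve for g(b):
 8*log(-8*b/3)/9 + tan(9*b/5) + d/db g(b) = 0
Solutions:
 g(b) = C1 - 8*b*log(-b)/9 - 8*b*log(2)/3 + 8*b/9 + 8*b*log(3)/9 + 5*log(cos(9*b/5))/9


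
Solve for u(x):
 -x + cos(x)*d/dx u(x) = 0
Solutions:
 u(x) = C1 + Integral(x/cos(x), x)


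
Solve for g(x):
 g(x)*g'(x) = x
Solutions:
 g(x) = -sqrt(C1 + x^2)
 g(x) = sqrt(C1 + x^2)


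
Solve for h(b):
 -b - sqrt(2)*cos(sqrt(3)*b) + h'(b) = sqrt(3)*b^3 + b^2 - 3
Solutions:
 h(b) = C1 + sqrt(3)*b^4/4 + b^3/3 + b^2/2 - 3*b + sqrt(6)*sin(sqrt(3)*b)/3


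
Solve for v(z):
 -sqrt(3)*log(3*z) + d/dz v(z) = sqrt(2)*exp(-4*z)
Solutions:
 v(z) = C1 + sqrt(3)*z*log(z) + sqrt(3)*z*(-1 + log(3)) - sqrt(2)*exp(-4*z)/4


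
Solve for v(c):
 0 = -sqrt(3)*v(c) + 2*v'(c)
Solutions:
 v(c) = C1*exp(sqrt(3)*c/2)


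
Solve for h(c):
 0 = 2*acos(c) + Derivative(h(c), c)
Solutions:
 h(c) = C1 - 2*c*acos(c) + 2*sqrt(1 - c^2)


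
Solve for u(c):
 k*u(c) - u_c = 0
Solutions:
 u(c) = C1*exp(c*k)


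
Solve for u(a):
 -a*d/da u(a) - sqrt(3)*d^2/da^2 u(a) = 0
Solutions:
 u(a) = C1 + C2*erf(sqrt(2)*3^(3/4)*a/6)


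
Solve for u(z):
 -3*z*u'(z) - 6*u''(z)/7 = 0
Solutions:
 u(z) = C1 + C2*erf(sqrt(7)*z/2)


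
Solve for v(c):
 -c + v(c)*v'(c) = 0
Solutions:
 v(c) = -sqrt(C1 + c^2)
 v(c) = sqrt(C1 + c^2)


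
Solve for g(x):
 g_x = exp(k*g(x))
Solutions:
 g(x) = Piecewise((log(-1/(C1*k + k*x))/k, Ne(k, 0)), (nan, True))
 g(x) = Piecewise((C1 + x, Eq(k, 0)), (nan, True))


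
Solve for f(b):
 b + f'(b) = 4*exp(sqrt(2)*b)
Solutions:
 f(b) = C1 - b^2/2 + 2*sqrt(2)*exp(sqrt(2)*b)


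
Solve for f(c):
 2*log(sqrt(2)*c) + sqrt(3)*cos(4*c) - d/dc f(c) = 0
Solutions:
 f(c) = C1 + 2*c*log(c) - 2*c + c*log(2) + sqrt(3)*sin(4*c)/4


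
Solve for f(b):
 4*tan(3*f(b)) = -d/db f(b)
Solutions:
 f(b) = -asin(C1*exp(-12*b))/3 + pi/3
 f(b) = asin(C1*exp(-12*b))/3


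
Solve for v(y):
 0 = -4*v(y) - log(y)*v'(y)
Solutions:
 v(y) = C1*exp(-4*li(y))


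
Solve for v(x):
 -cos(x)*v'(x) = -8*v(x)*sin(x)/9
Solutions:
 v(x) = C1/cos(x)^(8/9)


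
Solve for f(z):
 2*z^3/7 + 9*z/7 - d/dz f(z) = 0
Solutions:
 f(z) = C1 + z^4/14 + 9*z^2/14


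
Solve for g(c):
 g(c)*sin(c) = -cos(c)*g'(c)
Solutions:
 g(c) = C1*cos(c)


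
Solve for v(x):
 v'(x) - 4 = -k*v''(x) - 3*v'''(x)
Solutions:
 v(x) = C1 + C2*exp(x*(-k + sqrt(k^2 - 12))/6) + C3*exp(-x*(k + sqrt(k^2 - 12))/6) + 4*x


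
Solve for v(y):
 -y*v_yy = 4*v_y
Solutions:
 v(y) = C1 + C2/y^3


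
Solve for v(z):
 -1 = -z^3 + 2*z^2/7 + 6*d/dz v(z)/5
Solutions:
 v(z) = C1 + 5*z^4/24 - 5*z^3/63 - 5*z/6


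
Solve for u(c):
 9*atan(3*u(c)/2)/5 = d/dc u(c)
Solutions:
 Integral(1/atan(3*_y/2), (_y, u(c))) = C1 + 9*c/5


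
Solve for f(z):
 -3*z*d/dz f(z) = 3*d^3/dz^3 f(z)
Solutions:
 f(z) = C1 + Integral(C2*airyai(-z) + C3*airybi(-z), z)


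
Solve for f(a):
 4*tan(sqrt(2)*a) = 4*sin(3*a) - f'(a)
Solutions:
 f(a) = C1 + 2*sqrt(2)*log(cos(sqrt(2)*a)) - 4*cos(3*a)/3


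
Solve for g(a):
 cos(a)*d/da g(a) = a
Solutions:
 g(a) = C1 + Integral(a/cos(a), a)


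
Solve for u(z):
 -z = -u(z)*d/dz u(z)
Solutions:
 u(z) = -sqrt(C1 + z^2)
 u(z) = sqrt(C1 + z^2)


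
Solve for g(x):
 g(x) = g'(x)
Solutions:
 g(x) = C1*exp(x)


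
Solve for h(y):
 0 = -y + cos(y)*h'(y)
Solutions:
 h(y) = C1 + Integral(y/cos(y), y)


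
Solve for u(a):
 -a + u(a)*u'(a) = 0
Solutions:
 u(a) = -sqrt(C1 + a^2)
 u(a) = sqrt(C1 + a^2)


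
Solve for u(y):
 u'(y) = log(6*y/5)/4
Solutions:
 u(y) = C1 + y*log(y)/4 - y*log(5)/4 - y/4 + y*log(6)/4


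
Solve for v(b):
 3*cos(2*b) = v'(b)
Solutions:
 v(b) = C1 + 3*sin(2*b)/2


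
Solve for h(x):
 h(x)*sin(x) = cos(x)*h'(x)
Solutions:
 h(x) = C1/cos(x)


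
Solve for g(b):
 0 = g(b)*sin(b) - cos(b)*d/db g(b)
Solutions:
 g(b) = C1/cos(b)


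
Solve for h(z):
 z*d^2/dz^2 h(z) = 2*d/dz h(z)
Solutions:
 h(z) = C1 + C2*z^3


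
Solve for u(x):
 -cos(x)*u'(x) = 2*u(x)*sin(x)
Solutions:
 u(x) = C1*cos(x)^2


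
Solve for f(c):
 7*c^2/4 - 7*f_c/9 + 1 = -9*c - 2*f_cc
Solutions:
 f(c) = C1 + C2*exp(7*c/18) + 3*c^3/4 + 81*c^2/7 + 2979*c/49


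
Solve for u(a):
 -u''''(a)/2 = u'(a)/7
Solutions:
 u(a) = C1 + C4*exp(-2^(1/3)*7^(2/3)*a/7) + (C2*sin(2^(1/3)*sqrt(3)*7^(2/3)*a/14) + C3*cos(2^(1/3)*sqrt(3)*7^(2/3)*a/14))*exp(2^(1/3)*7^(2/3)*a/14)


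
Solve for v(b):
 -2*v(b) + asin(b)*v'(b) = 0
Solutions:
 v(b) = C1*exp(2*Integral(1/asin(b), b))


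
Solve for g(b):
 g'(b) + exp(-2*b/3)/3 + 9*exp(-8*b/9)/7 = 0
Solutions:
 g(b) = C1 + exp(-2*b/3)/2 + 81*exp(-8*b/9)/56


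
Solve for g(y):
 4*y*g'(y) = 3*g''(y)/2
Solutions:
 g(y) = C1 + C2*erfi(2*sqrt(3)*y/3)


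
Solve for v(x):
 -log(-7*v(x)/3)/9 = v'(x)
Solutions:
 9*Integral(1/(log(-_y) - log(3) + log(7)), (_y, v(x))) = C1 - x


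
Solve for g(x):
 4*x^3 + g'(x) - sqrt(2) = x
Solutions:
 g(x) = C1 - x^4 + x^2/2 + sqrt(2)*x


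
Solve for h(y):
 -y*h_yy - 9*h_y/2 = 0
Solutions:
 h(y) = C1 + C2/y^(7/2)


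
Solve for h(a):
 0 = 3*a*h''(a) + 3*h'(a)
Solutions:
 h(a) = C1 + C2*log(a)


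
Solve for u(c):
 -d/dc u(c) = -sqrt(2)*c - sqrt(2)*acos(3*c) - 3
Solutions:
 u(c) = C1 + sqrt(2)*c^2/2 + 3*c + sqrt(2)*(c*acos(3*c) - sqrt(1 - 9*c^2)/3)


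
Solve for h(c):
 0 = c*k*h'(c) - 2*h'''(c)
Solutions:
 h(c) = C1 + Integral(C2*airyai(2^(2/3)*c*k^(1/3)/2) + C3*airybi(2^(2/3)*c*k^(1/3)/2), c)


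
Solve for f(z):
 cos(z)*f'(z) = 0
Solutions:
 f(z) = C1


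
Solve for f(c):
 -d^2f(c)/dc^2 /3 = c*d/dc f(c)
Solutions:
 f(c) = C1 + C2*erf(sqrt(6)*c/2)


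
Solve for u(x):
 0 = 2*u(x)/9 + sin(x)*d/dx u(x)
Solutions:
 u(x) = C1*(cos(x) + 1)^(1/9)/(cos(x) - 1)^(1/9)


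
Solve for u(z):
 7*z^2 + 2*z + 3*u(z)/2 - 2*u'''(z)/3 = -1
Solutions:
 u(z) = C3*exp(2^(1/3)*3^(2/3)*z/2) - 14*z^2/3 - 4*z/3 + (C1*sin(3*2^(1/3)*3^(1/6)*z/4) + C2*cos(3*2^(1/3)*3^(1/6)*z/4))*exp(-2^(1/3)*3^(2/3)*z/4) - 2/3


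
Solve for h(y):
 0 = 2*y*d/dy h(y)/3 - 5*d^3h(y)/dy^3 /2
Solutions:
 h(y) = C1 + Integral(C2*airyai(30^(2/3)*y/15) + C3*airybi(30^(2/3)*y/15), y)


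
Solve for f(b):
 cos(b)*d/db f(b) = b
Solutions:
 f(b) = C1 + Integral(b/cos(b), b)


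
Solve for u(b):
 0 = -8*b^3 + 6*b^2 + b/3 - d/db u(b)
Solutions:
 u(b) = C1 - 2*b^4 + 2*b^3 + b^2/6


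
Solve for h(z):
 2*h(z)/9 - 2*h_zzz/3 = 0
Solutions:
 h(z) = C3*exp(3^(2/3)*z/3) + (C1*sin(3^(1/6)*z/2) + C2*cos(3^(1/6)*z/2))*exp(-3^(2/3)*z/6)


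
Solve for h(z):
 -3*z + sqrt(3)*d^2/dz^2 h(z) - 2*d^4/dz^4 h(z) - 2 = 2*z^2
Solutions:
 h(z) = C1 + C2*z + C3*exp(-sqrt(2)*3^(1/4)*z/2) + C4*exp(sqrt(2)*3^(1/4)*z/2) + sqrt(3)*z^4/18 + sqrt(3)*z^3/6 + z^2*(sqrt(3) + 4)/3


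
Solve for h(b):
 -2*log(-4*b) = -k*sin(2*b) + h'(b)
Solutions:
 h(b) = C1 - 2*b*log(-b) - 4*b*log(2) + 2*b - k*cos(2*b)/2
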